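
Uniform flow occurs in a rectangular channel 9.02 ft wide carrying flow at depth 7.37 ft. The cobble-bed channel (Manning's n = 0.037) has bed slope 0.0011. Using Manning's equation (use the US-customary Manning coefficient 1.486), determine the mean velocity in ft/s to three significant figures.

2.64 ft/s

A = b·y = 9.02 × 7.37 = 66.48 ft²
P = b + 2y = 9.02 + 2×7.37 = 23.76 ft
R = A/P = 66.48/23.76 = 2.798 ft
Q = (1.486/n)·A·R^(2/3)·S^(1/2) = (1.486/0.037) × 66.48 × 2.798^(2/3) × 0.0011^(1/2) = 175.8 ft³/s
V = Q/A = 175.8/66.48 = 2.645 ft/s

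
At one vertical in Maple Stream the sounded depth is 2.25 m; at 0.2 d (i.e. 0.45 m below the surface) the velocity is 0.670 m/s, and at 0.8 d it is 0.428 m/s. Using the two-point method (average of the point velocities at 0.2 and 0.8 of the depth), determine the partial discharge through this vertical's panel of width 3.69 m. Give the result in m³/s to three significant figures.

v̄ = (0.670 + 0.428) / 2 = 0.5490 m/s
q = v̄ × d × w = 0.5490 × 2.25 × 3.69 = 4.558 m³/s

4.56 m³/s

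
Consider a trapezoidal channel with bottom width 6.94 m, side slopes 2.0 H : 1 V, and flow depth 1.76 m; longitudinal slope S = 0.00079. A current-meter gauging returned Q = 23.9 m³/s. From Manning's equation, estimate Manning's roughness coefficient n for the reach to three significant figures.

A = (b + z·y)·y = (6.94 + 2.0×1.76)×1.76 = 18.41 m²
P = b + 2y√(1+z²) = 6.94 + 2×1.76×√(1+2.0²) = 14.81 m
R = A/P = 18.41/14.81 = 1.243 m
n = (1/Q)·A·R^(2/3)·S^(1/2) = (1/23.9) × 18.41 × 1.156 × 0.02811 = 0.02503

0.0250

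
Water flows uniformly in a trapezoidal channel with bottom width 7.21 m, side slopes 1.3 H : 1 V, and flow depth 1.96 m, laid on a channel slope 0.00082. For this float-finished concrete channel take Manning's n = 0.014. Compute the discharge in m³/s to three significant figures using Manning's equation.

A = (b + z·y)·y = (7.21 + 1.3×1.96)×1.96 = 19.13 m²
P = b + 2y√(1+z²) = 7.21 + 2×1.96×√(1+1.3²) = 13.64 m
R = A/P = 19.13/13.64 = 1.402 m
Q = (1/n)·A·R^(2/3)·S^(1/2) = (1/0.014) × 19.13 × 1.402^(2/3) × 0.00082^(1/2) = 49.01 m³/s

49.0 m³/s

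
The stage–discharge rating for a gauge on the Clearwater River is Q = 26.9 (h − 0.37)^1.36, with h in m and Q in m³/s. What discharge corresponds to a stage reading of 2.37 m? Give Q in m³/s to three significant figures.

69.0 m³/s

Q = 26.9 × (2.37 − 0.37)^1.36 = 26.9 × 2^1.36 = 69.05 m³/s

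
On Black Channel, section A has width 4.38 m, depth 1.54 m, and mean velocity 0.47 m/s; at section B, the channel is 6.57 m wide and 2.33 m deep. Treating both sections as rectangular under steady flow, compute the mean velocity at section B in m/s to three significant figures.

Q = A₁V₁ = (4.38×1.54) × 0.47 = 3.170 m³/s
A₂ = 6.57 × 2.33 = 15.31 m²
V₂ = Q/A₂ = 3.170/15.31 = 0.2071 m/s

0.207 m/s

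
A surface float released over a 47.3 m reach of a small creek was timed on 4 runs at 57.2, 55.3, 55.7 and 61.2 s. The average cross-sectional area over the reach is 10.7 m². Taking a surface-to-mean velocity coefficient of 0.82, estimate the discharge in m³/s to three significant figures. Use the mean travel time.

t̄ = (57.2 + 55.3 + 55.7 + 61.2) / 4 = 57.35 s
v_surface = L / t̄ = 47.3 / 57.35 = 0.8248 m/s
v_mean = 0.82 × 0.8248 = 0.6763 m/s
Q = A × v_mean = 10.7 × 0.6763 = 7.236 m³/s

7.24 m³/s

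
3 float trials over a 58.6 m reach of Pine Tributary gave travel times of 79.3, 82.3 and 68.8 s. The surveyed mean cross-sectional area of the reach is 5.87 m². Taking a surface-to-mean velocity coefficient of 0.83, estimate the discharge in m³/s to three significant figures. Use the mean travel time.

3.72 m³/s

t̄ = (79.3 + 82.3 + 68.8) / 3 = 76.8 s
v_surface = L / t̄ = 58.6 / 76.8 = 0.7630 m/s
v_mean = 0.83 × 0.7630 = 0.6333 m/s
Q = A × v_mean = 5.87 × 0.6333 = 3.718 m³/s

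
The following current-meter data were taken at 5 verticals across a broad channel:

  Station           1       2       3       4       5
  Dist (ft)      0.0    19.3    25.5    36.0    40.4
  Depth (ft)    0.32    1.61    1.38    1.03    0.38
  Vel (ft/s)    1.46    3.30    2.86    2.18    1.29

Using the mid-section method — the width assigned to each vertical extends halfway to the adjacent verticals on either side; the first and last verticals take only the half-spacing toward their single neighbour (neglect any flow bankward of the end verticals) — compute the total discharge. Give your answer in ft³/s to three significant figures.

w_1 = (19.3 − 0.0)/2 = 9.65 ft; q_1 = 1.46 × 0.32 × 9.65 = 4.508 ft³/s
w_2 = (25.5 − 0.0)/2 = 12.75 ft; q_2 = 3.30 × 1.61 × 12.75 = 67.74 ft³/s
w_3 = (36.0 − 19.3)/2 = 8.35 ft; q_3 = 2.86 × 1.38 × 8.35 = 32.96 ft³/s
w_4 = (40.4 − 25.5)/2 = 7.45 ft; q_4 = 2.18 × 1.03 × 7.45 = 16.73 ft³/s
w_5 = (40.4 − 36.0)/2 = 2.2 ft; q_5 = 1.29 × 0.38 × 2.2 = 1.078 ft³/s
Q = Σ qᵢ = 123.0 ft³/s

123 ft³/s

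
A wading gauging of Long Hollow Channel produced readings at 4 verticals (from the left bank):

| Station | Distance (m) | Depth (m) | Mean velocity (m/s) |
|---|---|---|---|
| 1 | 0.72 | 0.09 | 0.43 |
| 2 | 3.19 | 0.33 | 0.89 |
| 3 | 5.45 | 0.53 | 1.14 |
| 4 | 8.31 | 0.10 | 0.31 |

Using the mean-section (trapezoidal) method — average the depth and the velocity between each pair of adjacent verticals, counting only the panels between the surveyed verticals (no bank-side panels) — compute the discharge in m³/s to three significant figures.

Panel 1-2: Δb = 2.47 m, d̄ = (0.09+0.33)/2 = 0.21, v̄ = (0.43+0.89)/2 = 0.66 → q = 2.47×0.21×0.66 = 0.3423 m³/s
Panel 2-3: Δb = 2.26 m, d̄ = (0.33+0.53)/2 = 0.43, v̄ = (0.89+1.14)/2 = 1.015 → q = 2.26×0.43×1.015 = 0.9864 m³/s
Panel 3-4: Δb = 2.86 m, d̄ = (0.53+0.10)/2 = 0.315, v̄ = (1.14+0.31)/2 = 0.725 → q = 2.86×0.315×0.725 = 0.6532 m³/s
Q = Σ q = 1.982 m³/s

1.98 m³/s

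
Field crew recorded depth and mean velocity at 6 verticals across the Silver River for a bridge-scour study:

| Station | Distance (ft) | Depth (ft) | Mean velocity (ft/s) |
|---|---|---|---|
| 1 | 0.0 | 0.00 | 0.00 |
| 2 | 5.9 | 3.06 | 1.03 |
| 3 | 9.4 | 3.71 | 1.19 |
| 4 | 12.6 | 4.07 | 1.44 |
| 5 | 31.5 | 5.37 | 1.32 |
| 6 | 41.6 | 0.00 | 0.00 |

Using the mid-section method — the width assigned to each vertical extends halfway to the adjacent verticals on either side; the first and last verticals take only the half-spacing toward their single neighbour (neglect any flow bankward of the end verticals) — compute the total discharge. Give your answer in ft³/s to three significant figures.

197 ft³/s

w_2 = (9.4 − 0.0)/2 = 4.7 ft; q_2 = 1.03 × 3.06 × 4.7 = 14.81 ft³/s
w_3 = (12.6 − 5.9)/2 = 3.35 ft; q_3 = 1.19 × 3.71 × 3.35 = 14.79 ft³/s
w_4 = (31.5 − 9.4)/2 = 11.05 ft; q_4 = 1.44 × 4.07 × 11.05 = 64.76 ft³/s
w_5 = (41.6 − 12.6)/2 = 14.5 ft; q_5 = 1.32 × 5.37 × 14.5 = 102.8 ft³/s
Stations 1, 6 contribute zero (depth or velocity is 0).
Q = Σ qᵢ = 197.1 ft³/s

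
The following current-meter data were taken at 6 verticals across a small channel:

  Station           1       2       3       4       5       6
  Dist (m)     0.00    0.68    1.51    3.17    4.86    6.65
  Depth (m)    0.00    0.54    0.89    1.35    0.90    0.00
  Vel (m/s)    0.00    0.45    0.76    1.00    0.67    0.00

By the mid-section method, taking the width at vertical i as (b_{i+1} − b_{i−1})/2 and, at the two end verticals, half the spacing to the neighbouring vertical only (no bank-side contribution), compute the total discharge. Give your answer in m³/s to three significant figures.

4.34 m³/s

w_2 = (1.51 − 0.00)/2 = 0.755 m; q_2 = 0.45 × 0.54 × 0.755 = 0.1835 m³/s
w_3 = (3.17 − 0.68)/2 = 1.245 m; q_3 = 0.76 × 0.89 × 1.245 = 0.8421 m³/s
w_4 = (4.86 − 1.51)/2 = 1.675 m; q_4 = 1.00 × 1.35 × 1.675 = 2.261 m³/s
w_5 = (6.65 − 3.17)/2 = 1.74 m; q_5 = 0.67 × 0.90 × 1.74 = 1.049 m³/s
Stations 1, 6 contribute zero (depth or velocity is 0).
Q = Σ qᵢ = 4.336 m³/s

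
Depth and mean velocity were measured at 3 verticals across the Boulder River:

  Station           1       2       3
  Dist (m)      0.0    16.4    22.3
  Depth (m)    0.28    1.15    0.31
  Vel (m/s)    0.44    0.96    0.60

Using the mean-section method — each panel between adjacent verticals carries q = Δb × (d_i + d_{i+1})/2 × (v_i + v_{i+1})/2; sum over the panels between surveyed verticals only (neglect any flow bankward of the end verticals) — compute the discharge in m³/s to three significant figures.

11.6 m³/s

Panel 1-2: Δb = 16.4 m, d̄ = (0.28+1.15)/2 = 0.715, v̄ = (0.44+0.96)/2 = 0.7 → q = 16.4×0.715×0.7 = 8.208 m³/s
Panel 2-3: Δb = 5.9 m, d̄ = (1.15+0.31)/2 = 0.73, v̄ = (0.96+0.60)/2 = 0.78 → q = 5.9×0.73×0.78 = 3.359 m³/s
Q = Σ q = 11.57 m³/s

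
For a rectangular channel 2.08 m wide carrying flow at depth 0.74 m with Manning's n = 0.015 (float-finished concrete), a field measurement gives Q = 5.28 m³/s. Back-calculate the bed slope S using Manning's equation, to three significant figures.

0.00810

A = b·y = 2.08 × 0.74 = 1.539 m²
P = b + 2y = 2.08 + 2×0.74 = 3.560 m
R = A/P = 1.539/3.560 = 0.4324 m
S = (Q·n / (1·A·R^(2/3)))² = (5.28×0.015 / (1×1.539×0.5718))² = 0.008098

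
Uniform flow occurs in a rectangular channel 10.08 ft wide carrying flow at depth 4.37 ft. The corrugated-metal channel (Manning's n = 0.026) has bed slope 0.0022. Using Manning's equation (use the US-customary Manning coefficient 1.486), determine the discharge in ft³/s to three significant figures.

A = b·y = 10.08 × 4.37 = 44.05 ft²
P = b + 2y = 10.08 + 2×4.37 = 18.82 ft
R = A/P = 44.05/18.82 = 2.341 ft
Q = (1.486/n)·A·R^(2/3)·S^(1/2) = (1.486/0.026) × 44.05 × 2.341^(2/3) × 0.0022^(1/2) = 208.2 ft³/s

208 ft³/s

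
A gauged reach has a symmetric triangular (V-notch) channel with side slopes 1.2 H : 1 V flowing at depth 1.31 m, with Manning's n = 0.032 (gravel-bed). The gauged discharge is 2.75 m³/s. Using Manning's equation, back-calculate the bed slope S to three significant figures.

0.00456

A = z·y² = 1.2×1.31² = 2.059 m²
P = 2y√(1+z²) = 2×1.31×√(1+1.2²) = 4.093 m
R = A/P = 2.059/4.093 = 0.5032 m
S = (Q·n / (1·A·R^(2/3)))² = (2.75×0.032 / (1×2.059×0.6326))² = 0.004563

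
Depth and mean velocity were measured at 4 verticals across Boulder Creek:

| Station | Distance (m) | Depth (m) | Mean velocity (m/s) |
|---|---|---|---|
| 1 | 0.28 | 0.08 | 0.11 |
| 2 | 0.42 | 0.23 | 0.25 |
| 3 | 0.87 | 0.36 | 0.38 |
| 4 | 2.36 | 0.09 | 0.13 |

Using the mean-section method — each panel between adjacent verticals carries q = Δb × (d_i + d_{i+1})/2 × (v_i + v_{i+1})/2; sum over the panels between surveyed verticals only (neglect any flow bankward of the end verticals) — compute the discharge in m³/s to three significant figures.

Panel 1-2: Δb = 0.14 m, d̄ = (0.08+0.23)/2 = 0.155, v̄ = (0.11+0.25)/2 = 0.18 → q = 0.14×0.155×0.18 = 0.003906 m³/s
Panel 2-3: Δb = 0.45 m, d̄ = (0.23+0.36)/2 = 0.295, v̄ = (0.25+0.38)/2 = 0.315 → q = 0.45×0.295×0.315 = 0.04182 m³/s
Panel 3-4: Δb = 1.49 m, d̄ = (0.36+0.09)/2 = 0.225, v̄ = (0.38+0.13)/2 = 0.255 → q = 1.49×0.225×0.255 = 0.08549 m³/s
Q = Σ q = 0.1312 m³/s

0.131 m³/s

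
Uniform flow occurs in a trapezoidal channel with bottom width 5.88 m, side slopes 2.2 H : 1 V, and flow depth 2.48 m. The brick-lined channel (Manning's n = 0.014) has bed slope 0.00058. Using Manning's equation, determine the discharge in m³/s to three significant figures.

A = (b + z·y)·y = (5.88 + 2.2×2.48)×2.48 = 28.11 m²
P = b + 2y√(1+z²) = 5.88 + 2×2.48×√(1+2.2²) = 17.87 m
R = A/P = 28.11/17.87 = 1.574 m
Q = (1/n)·A·R^(2/3)·S^(1/2) = (1/0.014) × 28.11 × 1.574^(2/3) × 0.00058^(1/2) = 65.43 m³/s

65.4 m³/s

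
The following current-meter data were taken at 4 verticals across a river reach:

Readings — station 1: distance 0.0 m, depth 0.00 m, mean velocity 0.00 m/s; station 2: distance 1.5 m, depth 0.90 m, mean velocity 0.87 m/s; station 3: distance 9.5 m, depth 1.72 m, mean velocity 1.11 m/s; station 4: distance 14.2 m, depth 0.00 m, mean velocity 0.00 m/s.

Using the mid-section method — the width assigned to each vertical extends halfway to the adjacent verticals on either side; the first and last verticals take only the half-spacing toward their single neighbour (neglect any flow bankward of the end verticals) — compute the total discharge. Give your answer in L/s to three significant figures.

15800 L/s

w_2 = (9.5 − 0.0)/2 = 4.75 m; q_2 = 0.87 × 0.90 × 4.75 = 3.719 m³/s
w_3 = (14.2 − 1.5)/2 = 6.35 m; q_3 = 1.11 × 1.72 × 6.35 = 12.12 m³/s
Stations 1, 4 contribute zero (depth or velocity is 0).
Q = Σ qᵢ = 15.84 m³/s
= 15.84 × 1000 = 15840 L/s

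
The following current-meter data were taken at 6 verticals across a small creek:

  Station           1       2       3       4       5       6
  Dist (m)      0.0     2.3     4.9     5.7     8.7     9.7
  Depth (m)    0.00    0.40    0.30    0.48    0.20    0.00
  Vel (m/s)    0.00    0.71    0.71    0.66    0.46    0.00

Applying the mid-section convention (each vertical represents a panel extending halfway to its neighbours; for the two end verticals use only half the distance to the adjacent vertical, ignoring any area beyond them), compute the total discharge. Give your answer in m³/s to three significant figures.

1.84 m³/s

w_2 = (4.9 − 0.0)/2 = 2.45 m; q_2 = 0.71 × 0.40 × 2.45 = 0.6958 m³/s
w_3 = (5.7 − 2.3)/2 = 1.7 m; q_3 = 0.71 × 0.30 × 1.7 = 0.3621 m³/s
w_4 = (8.7 − 4.9)/2 = 1.9 m; q_4 = 0.66 × 0.48 × 1.9 = 0.6019 m³/s
w_5 = (9.7 − 5.7)/2 = 2 m; q_5 = 0.46 × 0.20 × 2 = 0.1840 m³/s
Stations 1, 6 contribute zero (depth or velocity is 0).
Q = Σ qᵢ = 1.844 m³/s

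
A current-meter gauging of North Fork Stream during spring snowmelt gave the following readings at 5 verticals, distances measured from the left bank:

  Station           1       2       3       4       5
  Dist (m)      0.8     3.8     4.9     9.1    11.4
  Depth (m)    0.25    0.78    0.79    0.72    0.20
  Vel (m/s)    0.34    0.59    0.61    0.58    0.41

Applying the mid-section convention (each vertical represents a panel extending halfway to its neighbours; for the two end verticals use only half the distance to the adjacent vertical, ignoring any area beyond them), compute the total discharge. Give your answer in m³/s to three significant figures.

w_1 = (3.8 − 0.8)/2 = 1.5 m; q_1 = 0.34 × 0.25 × 1.5 = 0.1275 m³/s
w_2 = (4.9 − 0.8)/2 = 2.05 m; q_2 = 0.59 × 0.78 × 2.05 = 0.9434 m³/s
w_3 = (9.1 − 3.8)/2 = 2.65 m; q_3 = 0.61 × 0.79 × 2.65 = 1.277 m³/s
w_4 = (11.4 − 4.9)/2 = 3.25 m; q_4 = 0.58 × 0.72 × 3.25 = 1.357 m³/s
w_5 = (11.4 − 9.1)/2 = 1.15 m; q_5 = 0.41 × 0.20 × 1.15 = 0.09430 m³/s
Q = Σ qᵢ = 3.799 m³/s

3.80 m³/s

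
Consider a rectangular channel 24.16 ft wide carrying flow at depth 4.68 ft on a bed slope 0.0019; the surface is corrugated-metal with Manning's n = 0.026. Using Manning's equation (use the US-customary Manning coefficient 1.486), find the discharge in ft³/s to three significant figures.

A = b·y = 24.16 × 4.68 = 113.1 ft²
P = b + 2y = 24.16 + 2×4.68 = 33.52 ft
R = A/P = 113.1/33.52 = 3.373 ft
Q = (1.486/n)·A·R^(2/3)·S^(1/2) = (1.486/0.026) × 113.1 × 3.373^(2/3) × 0.0019^(1/2) = 633.6 ft³/s

634 ft³/s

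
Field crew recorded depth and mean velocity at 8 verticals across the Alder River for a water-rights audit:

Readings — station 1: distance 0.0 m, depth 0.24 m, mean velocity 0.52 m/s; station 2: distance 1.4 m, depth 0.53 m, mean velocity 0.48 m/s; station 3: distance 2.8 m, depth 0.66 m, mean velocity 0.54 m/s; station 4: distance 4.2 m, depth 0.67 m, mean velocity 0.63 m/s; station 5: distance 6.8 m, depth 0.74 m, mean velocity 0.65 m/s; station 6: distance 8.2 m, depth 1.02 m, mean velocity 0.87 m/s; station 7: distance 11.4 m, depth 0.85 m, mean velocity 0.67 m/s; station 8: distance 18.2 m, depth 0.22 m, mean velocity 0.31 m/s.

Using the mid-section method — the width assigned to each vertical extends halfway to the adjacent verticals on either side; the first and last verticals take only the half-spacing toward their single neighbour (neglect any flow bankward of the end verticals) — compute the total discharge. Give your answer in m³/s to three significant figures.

7.87 m³/s

w_1 = (1.4 − 0.0)/2 = 0.7 m; q_1 = 0.52 × 0.24 × 0.7 = 0.08736 m³/s
w_2 = (2.8 − 0.0)/2 = 1.4 m; q_2 = 0.48 × 0.53 × 1.4 = 0.3562 m³/s
w_3 = (4.2 − 1.4)/2 = 1.4 m; q_3 = 0.54 × 0.66 × 1.4 = 0.4990 m³/s
w_4 = (6.8 − 2.8)/2 = 2 m; q_4 = 0.63 × 0.67 × 2 = 0.8442 m³/s
w_5 = (8.2 − 4.2)/2 = 2 m; q_5 = 0.65 × 0.74 × 2 = 0.9620 m³/s
w_6 = (11.4 − 6.8)/2 = 2.3 m; q_6 = 0.87 × 1.02 × 2.3 = 2.041 m³/s
w_7 = (18.2 − 8.2)/2 = 5 m; q_7 = 0.67 × 0.85 × 5 = 2.848 m³/s
w_8 = (18.2 − 11.4)/2 = 3.4 m; q_8 = 0.31 × 0.22 × 3.4 = 0.2319 m³/s
Q = Σ qᵢ = 7.869 m³/s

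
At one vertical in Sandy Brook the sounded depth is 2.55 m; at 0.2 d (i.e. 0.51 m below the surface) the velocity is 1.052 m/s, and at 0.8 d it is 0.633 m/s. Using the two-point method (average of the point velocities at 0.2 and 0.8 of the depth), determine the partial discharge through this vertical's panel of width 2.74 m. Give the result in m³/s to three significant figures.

5.89 m³/s

v̄ = (1.052 + 0.633) / 2 = 0.8425 m/s
q = v̄ × d × w = 0.8425 × 2.55 × 2.74 = 5.887 m³/s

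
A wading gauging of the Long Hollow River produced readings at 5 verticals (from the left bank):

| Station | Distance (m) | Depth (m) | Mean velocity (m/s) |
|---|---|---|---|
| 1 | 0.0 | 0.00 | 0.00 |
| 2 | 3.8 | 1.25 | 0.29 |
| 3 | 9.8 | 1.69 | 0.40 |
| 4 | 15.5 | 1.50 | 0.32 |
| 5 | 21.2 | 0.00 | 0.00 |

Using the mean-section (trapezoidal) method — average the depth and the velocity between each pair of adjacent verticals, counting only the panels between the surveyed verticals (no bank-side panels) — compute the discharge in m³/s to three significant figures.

Panel 1-2: Δb = 3.8 m, d̄ = (0.00+1.25)/2 = 0.625, v̄ = (0.00+0.29)/2 = 0.145 → q = 3.8×0.625×0.145 = 0.3444 m³/s
Panel 2-3: Δb = 6 m, d̄ = (1.25+1.69)/2 = 1.47, v̄ = (0.29+0.40)/2 = 0.345 → q = 6×1.47×0.345 = 3.043 m³/s
Panel 3-4: Δb = 5.7 m, d̄ = (1.69+1.50)/2 = 1.595, v̄ = (0.40+0.32)/2 = 0.36 → q = 5.7×1.595×0.36 = 3.273 m³/s
Panel 4-5: Δb = 5.7 m, d̄ = (1.50+0.00)/2 = 0.75, v̄ = (0.32+0.00)/2 = 0.16 → q = 5.7×0.75×0.16 = 0.6840 m³/s
Q = Σ q = 7.344 m³/s

7.34 m³/s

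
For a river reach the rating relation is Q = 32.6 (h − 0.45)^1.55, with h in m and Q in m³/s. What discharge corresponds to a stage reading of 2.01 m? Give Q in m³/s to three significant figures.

64.9 m³/s

Q = 32.6 × (2.01 − 0.45)^1.55 = 32.6 × 1.56^1.55 = 64.95 m³/s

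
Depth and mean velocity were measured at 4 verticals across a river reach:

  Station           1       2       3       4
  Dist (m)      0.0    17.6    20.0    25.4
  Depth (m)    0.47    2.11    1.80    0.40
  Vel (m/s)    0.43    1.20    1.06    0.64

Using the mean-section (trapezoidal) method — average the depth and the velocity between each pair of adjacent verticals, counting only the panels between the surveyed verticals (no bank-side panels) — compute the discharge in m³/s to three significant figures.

28.9 m³/s

Panel 1-2: Δb = 17.6 m, d̄ = (0.47+2.11)/2 = 1.29, v̄ = (0.43+1.20)/2 = 0.815 → q = 17.6×1.29×0.815 = 18.50 m³/s
Panel 2-3: Δb = 2.4 m, d̄ = (2.11+1.80)/2 = 1.955, v̄ = (1.20+1.06)/2 = 1.13 → q = 2.4×1.955×1.13 = 5.302 m³/s
Panel 3-4: Δb = 5.4 m, d̄ = (1.80+0.40)/2 = 1.1, v̄ = (1.06+0.64)/2 = 0.85 → q = 5.4×1.1×0.85 = 5.049 m³/s
Q = Σ q = 28.85 m³/s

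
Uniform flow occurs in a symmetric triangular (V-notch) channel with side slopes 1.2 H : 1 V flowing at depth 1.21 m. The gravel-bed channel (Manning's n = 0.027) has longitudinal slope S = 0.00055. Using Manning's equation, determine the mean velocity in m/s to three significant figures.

0.521 m/s

A = z·y² = 1.2×1.21² = 1.757 m²
P = 2y√(1+z²) = 2×1.21×√(1+1.2²) = 3.780 m
R = A/P = 1.757/3.780 = 0.4648 m
Q = (1/n)·A·R^(2/3)·S^(1/2) = (1/0.027) × 1.757 × 0.4648^(2/3) × 0.00055^(1/2) = 0.9157 m³/s
V = Q/A = 0.9157/1.757 = 0.5212 m/s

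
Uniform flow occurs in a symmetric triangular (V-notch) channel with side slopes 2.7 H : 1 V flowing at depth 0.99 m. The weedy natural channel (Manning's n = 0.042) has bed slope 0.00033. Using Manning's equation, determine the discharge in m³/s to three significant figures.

0.686 m³/s

A = z·y² = 2.7×0.99² = 2.646 m²
P = 2y√(1+z²) = 2×0.99×√(1+2.7²) = 5.701 m
R = A/P = 2.646/5.701 = 0.4642 m
Q = (1/n)·A·R^(2/3)·S^(1/2) = (1/0.042) × 2.646 × 0.4642^(2/3) × 0.00033^(1/2) = 0.6862 m³/s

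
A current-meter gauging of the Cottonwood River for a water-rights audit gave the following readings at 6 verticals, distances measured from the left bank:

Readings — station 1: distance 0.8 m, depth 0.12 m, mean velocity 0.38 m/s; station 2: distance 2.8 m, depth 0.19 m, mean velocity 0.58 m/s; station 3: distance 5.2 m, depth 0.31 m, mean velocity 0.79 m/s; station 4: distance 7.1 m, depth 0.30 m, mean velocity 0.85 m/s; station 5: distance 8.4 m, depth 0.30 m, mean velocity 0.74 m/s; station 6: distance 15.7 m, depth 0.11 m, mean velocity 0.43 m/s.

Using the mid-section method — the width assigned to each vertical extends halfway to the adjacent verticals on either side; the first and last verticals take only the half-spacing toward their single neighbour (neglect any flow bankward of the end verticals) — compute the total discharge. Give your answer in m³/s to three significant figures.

2.35 m³/s

w_1 = (2.8 − 0.8)/2 = 1 m; q_1 = 0.38 × 0.12 × 1 = 0.04560 m³/s
w_2 = (5.2 − 0.8)/2 = 2.2 m; q_2 = 0.58 × 0.19 × 2.2 = 0.2424 m³/s
w_3 = (7.1 − 2.8)/2 = 2.15 m; q_3 = 0.79 × 0.31 × 2.15 = 0.5265 m³/s
w_4 = (8.4 − 5.2)/2 = 1.6 m; q_4 = 0.85 × 0.30 × 1.6 = 0.4080 m³/s
w_5 = (15.7 − 7.1)/2 = 4.3 m; q_5 = 0.74 × 0.30 × 4.3 = 0.9546 m³/s
w_6 = (15.7 − 8.4)/2 = 3.65 m; q_6 = 0.43 × 0.11 × 3.65 = 0.1726 m³/s
Q = Σ qᵢ = 2.350 m³/s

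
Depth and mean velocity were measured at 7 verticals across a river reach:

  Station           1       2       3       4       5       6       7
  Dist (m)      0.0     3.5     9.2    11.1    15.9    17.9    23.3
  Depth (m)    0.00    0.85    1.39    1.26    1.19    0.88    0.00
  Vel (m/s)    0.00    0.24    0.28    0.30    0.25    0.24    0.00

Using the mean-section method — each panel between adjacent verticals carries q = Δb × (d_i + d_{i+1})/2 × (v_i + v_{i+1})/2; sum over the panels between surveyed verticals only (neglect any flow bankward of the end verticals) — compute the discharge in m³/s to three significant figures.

4.98 m³/s

Panel 1-2: Δb = 3.5 m, d̄ = (0.00+0.85)/2 = 0.425, v̄ = (0.00+0.24)/2 = 0.12 → q = 3.5×0.425×0.12 = 0.1785 m³/s
Panel 2-3: Δb = 5.7 m, d̄ = (0.85+1.39)/2 = 1.12, v̄ = (0.24+0.28)/2 = 0.26 → q = 5.7×1.12×0.26 = 1.660 m³/s
Panel 3-4: Δb = 1.9 m, d̄ = (1.39+1.26)/2 = 1.325, v̄ = (0.28+0.30)/2 = 0.29 → q = 1.9×1.325×0.29 = 0.7301 m³/s
Panel 4-5: Δb = 4.8 m, d̄ = (1.26+1.19)/2 = 1.225, v̄ = (0.30+0.25)/2 = 0.275 → q = 4.8×1.225×0.275 = 1.617 m³/s
Panel 5-6: Δb = 2 m, d̄ = (1.19+0.88)/2 = 1.035, v̄ = (0.25+0.24)/2 = 0.245 → q = 2×1.035×0.245 = 0.5072 m³/s
Panel 6-7: Δb = 5.4 m, d̄ = (0.88+0.00)/2 = 0.44, v̄ = (0.24+0.00)/2 = 0.12 → q = 5.4×0.44×0.12 = 0.2851 m³/s
Q = Σ q = 4.978 m³/s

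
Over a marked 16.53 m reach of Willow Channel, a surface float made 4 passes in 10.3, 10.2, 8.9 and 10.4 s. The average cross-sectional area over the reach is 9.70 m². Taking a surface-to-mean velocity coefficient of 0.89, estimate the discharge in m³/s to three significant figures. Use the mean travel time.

t̄ = (10.3 + 10.2 + 8.9 + 10.4) / 4 = 9.95 s
v_surface = L / t̄ = 16.53 / 9.95 = 1.661 m/s
v_mean = 0.89 × 1.661 = 1.479 m/s
Q = A × v_mean = 9.70 × 1.479 = 14.34 m³/s

14.3 m³/s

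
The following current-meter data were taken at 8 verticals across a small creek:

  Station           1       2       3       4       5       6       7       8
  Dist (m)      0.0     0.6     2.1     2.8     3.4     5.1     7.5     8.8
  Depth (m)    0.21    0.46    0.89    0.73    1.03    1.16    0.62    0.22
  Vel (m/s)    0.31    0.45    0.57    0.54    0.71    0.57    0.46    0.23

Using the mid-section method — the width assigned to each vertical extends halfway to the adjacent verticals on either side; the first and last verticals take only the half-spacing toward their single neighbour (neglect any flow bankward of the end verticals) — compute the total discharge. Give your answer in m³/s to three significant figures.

3.81 m³/s

w_1 = (0.6 − 0.0)/2 = 0.3 m; q_1 = 0.31 × 0.21 × 0.3 = 0.01953 m³/s
w_2 = (2.1 − 0.0)/2 = 1.05 m; q_2 = 0.45 × 0.46 × 1.05 = 0.2174 m³/s
w_3 = (2.8 − 0.6)/2 = 1.1 m; q_3 = 0.57 × 0.89 × 1.1 = 0.5580 m³/s
w_4 = (3.4 − 2.1)/2 = 0.65 m; q_4 = 0.54 × 0.73 × 0.65 = 0.2562 m³/s
w_5 = (5.1 − 2.8)/2 = 1.15 m; q_5 = 0.71 × 1.03 × 1.15 = 0.8410 m³/s
w_6 = (7.5 − 3.4)/2 = 2.05 m; q_6 = 0.57 × 1.16 × 2.05 = 1.355 m³/s
w_7 = (8.8 − 5.1)/2 = 1.85 m; q_7 = 0.46 × 0.62 × 1.85 = 0.5276 m³/s
w_8 = (8.8 − 7.5)/2 = 0.65 m; q_8 = 0.23 × 0.22 × 0.65 = 0.03289 m³/s
Q = Σ qᵢ = 3.808 m³/s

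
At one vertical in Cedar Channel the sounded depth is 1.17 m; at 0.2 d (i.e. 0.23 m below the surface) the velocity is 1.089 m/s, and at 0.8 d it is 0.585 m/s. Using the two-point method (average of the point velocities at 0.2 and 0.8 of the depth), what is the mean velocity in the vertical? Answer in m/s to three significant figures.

v̄ = (1.089 + 0.585) / 2 = 0.8370 m/s

0.837 m/s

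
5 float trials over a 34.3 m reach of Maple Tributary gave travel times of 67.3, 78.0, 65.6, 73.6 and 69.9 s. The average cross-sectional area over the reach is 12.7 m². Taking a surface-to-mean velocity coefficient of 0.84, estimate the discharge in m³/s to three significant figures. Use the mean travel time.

t̄ = (67.3 + 78.0 + 65.6 + 73.6 + 69.9) / 5 = 70.88 s
v_surface = L / t̄ = 34.3 / 70.88 = 0.4839 m/s
v_mean = 0.84 × 0.4839 = 0.4065 m/s
Q = A × v_mean = 12.7 × 0.4065 = 5.162 m³/s

5.16 m³/s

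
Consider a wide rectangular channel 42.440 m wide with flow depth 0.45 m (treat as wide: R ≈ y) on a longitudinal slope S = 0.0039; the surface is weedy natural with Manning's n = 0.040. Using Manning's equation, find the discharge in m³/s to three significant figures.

17.5 m³/s

A = b·y = 42.440 × 0.45 = 19.10 m²
Wide channel: R ≈ y = 0.45 m
Q = (1/n)·A·R^(2/3)·S^(1/2) = (1/0.040) × 19.10 × 0.4500^(2/3) × 0.0039^(1/2) = 17.51 m³/s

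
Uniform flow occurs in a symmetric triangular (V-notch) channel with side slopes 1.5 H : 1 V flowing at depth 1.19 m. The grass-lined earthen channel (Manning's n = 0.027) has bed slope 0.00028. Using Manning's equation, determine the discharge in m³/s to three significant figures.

0.824 m³/s

A = z·y² = 1.5×1.19² = 2.124 m²
P = 2y√(1+z²) = 2×1.19×√(1+1.5²) = 4.291 m
R = A/P = 2.124/4.291 = 0.4951 m
Q = (1/n)·A·R^(2/3)·S^(1/2) = (1/0.027) × 2.124 × 0.4951^(2/3) × 0.00028^(1/2) = 0.8238 m³/s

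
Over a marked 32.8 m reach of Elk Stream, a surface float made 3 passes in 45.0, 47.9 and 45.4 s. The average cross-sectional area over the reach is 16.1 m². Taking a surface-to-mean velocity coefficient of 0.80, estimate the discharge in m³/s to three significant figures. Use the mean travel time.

t̄ = (45.0 + 47.9 + 45.4) / 3 = 46.1 s
v_surface = L / t̄ = 32.8 / 46.1 = 0.7115 m/s
v_mean = 0.80 × 0.7115 = 0.5692 m/s
Q = A × v_mean = 16.1 × 0.5692 = 9.164 m³/s

9.16 m³/s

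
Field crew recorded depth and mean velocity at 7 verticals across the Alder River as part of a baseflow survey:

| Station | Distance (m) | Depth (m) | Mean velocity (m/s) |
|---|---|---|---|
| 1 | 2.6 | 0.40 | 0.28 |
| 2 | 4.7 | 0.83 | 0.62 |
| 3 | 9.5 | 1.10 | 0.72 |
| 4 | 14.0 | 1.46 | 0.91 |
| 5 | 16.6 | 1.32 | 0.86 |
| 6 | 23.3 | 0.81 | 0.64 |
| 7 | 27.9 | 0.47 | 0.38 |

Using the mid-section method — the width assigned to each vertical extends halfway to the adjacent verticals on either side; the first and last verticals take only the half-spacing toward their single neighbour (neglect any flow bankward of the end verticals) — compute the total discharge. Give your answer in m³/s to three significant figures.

w_1 = (4.7 − 2.6)/2 = 1.05 m; q_1 = 0.28 × 0.40 × 1.05 = 0.1176 m³/s
w_2 = (9.5 − 2.6)/2 = 3.45 m; q_2 = 0.62 × 0.83 × 3.45 = 1.775 m³/s
w_3 = (14.0 − 4.7)/2 = 4.65 m; q_3 = 0.72 × 1.10 × 4.65 = 3.683 m³/s
w_4 = (16.6 − 9.5)/2 = 3.55 m; q_4 = 0.91 × 1.46 × 3.55 = 4.717 m³/s
w_5 = (23.3 − 14.0)/2 = 4.65 m; q_5 = 0.86 × 1.32 × 4.65 = 5.279 m³/s
w_6 = (27.9 − 16.6)/2 = 5.65 m; q_6 = 0.64 × 0.81 × 5.65 = 2.929 m³/s
w_7 = (27.9 − 23.3)/2 = 2.3 m; q_7 = 0.38 × 0.47 × 2.3 = 0.4108 m³/s
Q = Σ qᵢ = 18.91 m³/s

18.9 m³/s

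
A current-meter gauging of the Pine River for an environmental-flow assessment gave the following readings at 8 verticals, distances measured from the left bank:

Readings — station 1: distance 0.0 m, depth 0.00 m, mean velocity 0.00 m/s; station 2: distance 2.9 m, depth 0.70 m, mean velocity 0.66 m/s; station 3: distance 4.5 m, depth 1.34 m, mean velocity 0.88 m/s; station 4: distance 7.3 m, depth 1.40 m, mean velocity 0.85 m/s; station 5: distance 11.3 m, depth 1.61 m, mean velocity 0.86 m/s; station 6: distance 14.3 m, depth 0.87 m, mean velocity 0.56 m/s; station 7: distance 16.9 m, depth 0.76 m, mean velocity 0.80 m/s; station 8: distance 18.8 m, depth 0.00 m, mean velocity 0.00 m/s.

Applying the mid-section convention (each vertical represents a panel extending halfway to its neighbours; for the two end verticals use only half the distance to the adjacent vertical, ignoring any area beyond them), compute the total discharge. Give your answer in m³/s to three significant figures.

w_2 = (4.5 − 0.0)/2 = 2.25 m; q_2 = 0.66 × 0.70 × 2.25 = 1.040 m³/s
w_3 = (7.3 − 2.9)/2 = 2.2 m; q_3 = 0.88 × 1.34 × 2.2 = 2.594 m³/s
w_4 = (11.3 − 4.5)/2 = 3.4 m; q_4 = 0.85 × 1.40 × 3.4 = 4.046 m³/s
w_5 = (14.3 − 7.3)/2 = 3.5 m; q_5 = 0.86 × 1.61 × 3.5 = 4.846 m³/s
w_6 = (16.9 − 11.3)/2 = 2.8 m; q_6 = 0.56 × 0.87 × 2.8 = 1.364 m³/s
w_7 = (18.8 − 14.3)/2 = 2.25 m; q_7 = 0.80 × 0.76 × 2.25 = 1.368 m³/s
Stations 1, 8 contribute zero (depth or velocity is 0).
Q = Σ qᵢ = 15.26 m³/s

15.3 m³/s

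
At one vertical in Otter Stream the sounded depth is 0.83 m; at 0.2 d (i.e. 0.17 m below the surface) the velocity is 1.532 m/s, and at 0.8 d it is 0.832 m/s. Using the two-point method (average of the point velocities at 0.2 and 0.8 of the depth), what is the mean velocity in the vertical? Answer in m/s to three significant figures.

1.18 m/s

v̄ = (1.532 + 0.832) / 2 = 1.182 m/s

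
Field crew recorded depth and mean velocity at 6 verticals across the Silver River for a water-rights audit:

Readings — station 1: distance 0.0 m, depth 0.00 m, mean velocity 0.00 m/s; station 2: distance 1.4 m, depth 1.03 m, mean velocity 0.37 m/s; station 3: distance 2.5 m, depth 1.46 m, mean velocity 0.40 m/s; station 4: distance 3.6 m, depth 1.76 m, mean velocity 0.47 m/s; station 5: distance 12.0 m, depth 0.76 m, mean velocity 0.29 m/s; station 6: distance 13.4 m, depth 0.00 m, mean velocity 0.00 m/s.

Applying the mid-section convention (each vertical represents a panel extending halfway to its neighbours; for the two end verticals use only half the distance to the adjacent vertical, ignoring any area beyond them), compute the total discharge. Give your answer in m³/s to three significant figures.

w_2 = (2.5 − 0.0)/2 = 1.25 m; q_2 = 0.37 × 1.03 × 1.25 = 0.4764 m³/s
w_3 = (3.6 − 1.4)/2 = 1.1 m; q_3 = 0.40 × 1.46 × 1.1 = 0.6424 m³/s
w_4 = (12.0 − 2.5)/2 = 4.75 m; q_4 = 0.47 × 1.76 × 4.75 = 3.929 m³/s
w_5 = (13.4 − 3.6)/2 = 4.9 m; q_5 = 0.29 × 0.76 × 4.9 = 1.080 m³/s
Stations 1, 6 contribute zero (depth or velocity is 0).
Q = Σ qᵢ = 6.128 m³/s

6.13 m³/s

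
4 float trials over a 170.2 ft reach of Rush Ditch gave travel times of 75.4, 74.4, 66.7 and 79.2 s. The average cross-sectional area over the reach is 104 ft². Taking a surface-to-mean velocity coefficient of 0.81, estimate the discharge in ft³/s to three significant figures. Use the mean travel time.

194 ft³/s

t̄ = (75.4 + 74.4 + 66.7 + 79.2) / 4 = 73.925 s
v_surface = L / t̄ = 170.2 / 73.925 = 2.302 ft/s
v_mean = 0.81 × 2.302 = 1.865 ft/s
Q = A × v_mean = 104 × 1.865 = 193.9 ft³/s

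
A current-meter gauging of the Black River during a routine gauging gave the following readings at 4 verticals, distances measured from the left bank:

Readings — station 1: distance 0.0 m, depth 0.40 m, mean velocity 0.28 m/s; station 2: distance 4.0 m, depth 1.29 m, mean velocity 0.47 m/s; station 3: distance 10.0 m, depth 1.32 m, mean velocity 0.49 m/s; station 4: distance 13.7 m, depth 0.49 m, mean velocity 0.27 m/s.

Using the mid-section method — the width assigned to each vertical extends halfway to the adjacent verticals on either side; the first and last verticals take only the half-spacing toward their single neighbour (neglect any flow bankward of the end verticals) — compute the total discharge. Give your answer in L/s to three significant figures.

6640 L/s

w_1 = (4.0 − 0.0)/2 = 2 m; q_1 = 0.28 × 0.40 × 2 = 0.2240 m³/s
w_2 = (10.0 − 0.0)/2 = 5 m; q_2 = 0.47 × 1.29 × 5 = 3.032 m³/s
w_3 = (13.7 − 4.0)/2 = 4.85 m; q_3 = 0.49 × 1.32 × 4.85 = 3.137 m³/s
w_4 = (13.7 − 10.0)/2 = 1.85 m; q_4 = 0.27 × 0.49 × 1.85 = 0.2448 m³/s
Q = Σ qᵢ = 6.637 m³/s
= 6.637 × 1000 = 6637 L/s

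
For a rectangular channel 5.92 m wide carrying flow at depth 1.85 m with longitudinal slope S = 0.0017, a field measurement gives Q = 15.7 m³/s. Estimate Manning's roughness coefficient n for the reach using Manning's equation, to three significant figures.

0.0314

A = b·y = 5.92 × 1.85 = 10.95 m²
P = b + 2y = 5.92 + 2×1.85 = 9.620 m
R = A/P = 10.95/9.620 = 1.138 m
n = (1/Q)·A·R^(2/3)·S^(1/2) = (1/15.7) × 10.95 × 1.090 × 0.04123 = 0.03136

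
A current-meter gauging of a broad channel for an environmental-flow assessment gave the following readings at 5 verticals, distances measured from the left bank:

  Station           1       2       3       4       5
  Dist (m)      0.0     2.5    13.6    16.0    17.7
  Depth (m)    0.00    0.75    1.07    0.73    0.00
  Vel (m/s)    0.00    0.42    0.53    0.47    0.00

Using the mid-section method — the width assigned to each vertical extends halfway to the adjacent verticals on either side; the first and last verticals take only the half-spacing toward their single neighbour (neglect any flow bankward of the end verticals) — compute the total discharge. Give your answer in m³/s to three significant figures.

w_2 = (13.6 − 0.0)/2 = 6.8 m; q_2 = 0.42 × 0.75 × 6.8 = 2.142 m³/s
w_3 = (16.0 − 2.5)/2 = 6.75 m; q_3 = 0.53 × 1.07 × 6.75 = 3.828 m³/s
w_4 = (17.7 − 13.6)/2 = 2.05 m; q_4 = 0.47 × 0.73 × 2.05 = 0.7034 m³/s
Stations 1, 5 contribute zero (depth or velocity is 0).
Q = Σ qᵢ = 6.673 m³/s

6.67 m³/s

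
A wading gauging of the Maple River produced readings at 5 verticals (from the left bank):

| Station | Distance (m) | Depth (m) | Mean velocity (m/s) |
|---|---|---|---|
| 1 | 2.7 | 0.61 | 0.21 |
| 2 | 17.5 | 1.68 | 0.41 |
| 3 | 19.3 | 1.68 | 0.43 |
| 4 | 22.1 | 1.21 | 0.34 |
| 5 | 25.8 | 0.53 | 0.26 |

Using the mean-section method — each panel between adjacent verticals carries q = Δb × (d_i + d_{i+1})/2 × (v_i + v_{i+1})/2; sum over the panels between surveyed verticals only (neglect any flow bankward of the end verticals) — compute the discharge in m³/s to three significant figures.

Panel 1-2: Δb = 14.8 m, d̄ = (0.61+1.68)/2 = 1.145, v̄ = (0.21+0.41)/2 = 0.31 → q = 14.8×1.145×0.31 = 5.253 m³/s
Panel 2-3: Δb = 1.8 m, d̄ = (1.68+1.68)/2 = 1.68, v̄ = (0.41+0.43)/2 = 0.42 → q = 1.8×1.68×0.42 = 1.270 m³/s
Panel 3-4: Δb = 2.8 m, d̄ = (1.68+1.21)/2 = 1.445, v̄ = (0.43+0.34)/2 = 0.385 → q = 2.8×1.445×0.385 = 1.558 m³/s
Panel 4-5: Δb = 3.7 m, d̄ = (1.21+0.53)/2 = 0.87, v̄ = (0.34+0.26)/2 = 0.3 → q = 3.7×0.87×0.3 = 0.9657 m³/s
Q = Σ q = 9.047 m³/s

9.05 m³/s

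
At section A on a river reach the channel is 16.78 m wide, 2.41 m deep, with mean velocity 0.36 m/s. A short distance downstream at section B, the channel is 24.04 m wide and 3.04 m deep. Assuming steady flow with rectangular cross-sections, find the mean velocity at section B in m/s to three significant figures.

Q = A₁V₁ = (16.78×2.41) × 0.36 = 14.56 m³/s
A₂ = 24.04 × 3.04 = 73.08 m²
V₂ = Q/A₂ = 14.56/73.08 = 0.1992 m/s

0.199 m/s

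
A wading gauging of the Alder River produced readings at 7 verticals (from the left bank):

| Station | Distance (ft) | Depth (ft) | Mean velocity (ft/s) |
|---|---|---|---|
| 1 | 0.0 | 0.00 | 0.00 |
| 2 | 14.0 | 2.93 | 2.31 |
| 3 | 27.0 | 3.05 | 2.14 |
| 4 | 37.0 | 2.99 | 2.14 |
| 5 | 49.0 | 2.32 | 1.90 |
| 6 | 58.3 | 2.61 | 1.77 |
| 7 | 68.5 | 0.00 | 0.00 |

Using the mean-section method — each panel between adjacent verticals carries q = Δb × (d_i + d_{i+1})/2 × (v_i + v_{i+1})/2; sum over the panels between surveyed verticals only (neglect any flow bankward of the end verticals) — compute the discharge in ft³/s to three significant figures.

293 ft³/s

Panel 1-2: Δb = 14 ft, d̄ = (0.00+2.93)/2 = 1.465, v̄ = (0.00+2.31)/2 = 1.155 → q = 14×1.465×1.155 = 23.69 ft³/s
Panel 2-3: Δb = 13 ft, d̄ = (2.93+3.05)/2 = 2.99, v̄ = (2.31+2.14)/2 = 2.225 → q = 13×2.99×2.225 = 86.49 ft³/s
Panel 3-4: Δb = 10 ft, d̄ = (3.05+2.99)/2 = 3.02, v̄ = (2.14+2.14)/2 = 2.14 → q = 10×3.02×2.14 = 64.63 ft³/s
Panel 4-5: Δb = 12 ft, d̄ = (2.99+2.32)/2 = 2.655, v̄ = (2.14+1.90)/2 = 2.02 → q = 12×2.655×2.02 = 64.36 ft³/s
Panel 5-6: Δb = 9.3 ft, d̄ = (2.32+2.61)/2 = 2.465, v̄ = (1.90+1.77)/2 = 1.835 → q = 9.3×2.465×1.835 = 42.07 ft³/s
Panel 6-7: Δb = 10.2 ft, d̄ = (2.61+0.00)/2 = 1.305, v̄ = (1.77+0.00)/2 = 0.885 → q = 10.2×1.305×0.885 = 11.78 ft³/s
Q = Σ q = 293.0 ft³/s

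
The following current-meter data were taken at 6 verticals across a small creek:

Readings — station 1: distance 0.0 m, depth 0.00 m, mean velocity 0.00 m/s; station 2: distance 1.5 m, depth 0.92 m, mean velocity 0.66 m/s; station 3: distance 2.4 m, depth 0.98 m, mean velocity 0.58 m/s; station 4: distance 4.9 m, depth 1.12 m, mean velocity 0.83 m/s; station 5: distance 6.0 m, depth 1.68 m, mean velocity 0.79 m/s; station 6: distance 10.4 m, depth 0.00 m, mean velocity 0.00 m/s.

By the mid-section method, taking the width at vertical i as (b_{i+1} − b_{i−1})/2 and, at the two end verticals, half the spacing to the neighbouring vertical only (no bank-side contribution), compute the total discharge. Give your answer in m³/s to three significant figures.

w_2 = (2.4 − 0.0)/2 = 1.2 m; q_2 = 0.66 × 0.92 × 1.2 = 0.7286 m³/s
w_3 = (4.9 − 1.5)/2 = 1.7 m; q_3 = 0.58 × 0.98 × 1.7 = 0.9663 m³/s
w_4 = (6.0 − 2.4)/2 = 1.8 m; q_4 = 0.83 × 1.12 × 1.8 = 1.673 m³/s
w_5 = (10.4 − 4.9)/2 = 2.75 m; q_5 = 0.79 × 1.68 × 2.75 = 3.650 m³/s
Stations 1, 6 contribute zero (depth or velocity is 0).
Q = Σ qᵢ = 7.018 m³/s

7.02 m³/s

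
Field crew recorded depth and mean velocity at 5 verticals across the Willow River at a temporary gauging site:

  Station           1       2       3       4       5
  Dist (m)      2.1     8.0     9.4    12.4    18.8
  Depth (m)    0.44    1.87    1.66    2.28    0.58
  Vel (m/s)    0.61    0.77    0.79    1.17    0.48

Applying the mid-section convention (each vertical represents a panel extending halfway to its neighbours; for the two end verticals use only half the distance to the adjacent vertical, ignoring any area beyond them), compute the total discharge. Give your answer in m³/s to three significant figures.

22.4 m³/s

w_1 = (8.0 − 2.1)/2 = 2.95 m; q_1 = 0.61 × 0.44 × 2.95 = 0.7918 m³/s
w_2 = (9.4 − 2.1)/2 = 3.65 m; q_2 = 0.77 × 1.87 × 3.65 = 5.256 m³/s
w_3 = (12.4 − 8.0)/2 = 2.2 m; q_3 = 0.79 × 1.66 × 2.2 = 2.885 m³/s
w_4 = (18.8 − 9.4)/2 = 4.7 m; q_4 = 1.17 × 2.28 × 4.7 = 12.54 m³/s
w_5 = (18.8 − 12.4)/2 = 3.2 m; q_5 = 0.48 × 0.58 × 3.2 = 0.8909 m³/s
Q = Σ qᵢ = 22.36 m³/s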